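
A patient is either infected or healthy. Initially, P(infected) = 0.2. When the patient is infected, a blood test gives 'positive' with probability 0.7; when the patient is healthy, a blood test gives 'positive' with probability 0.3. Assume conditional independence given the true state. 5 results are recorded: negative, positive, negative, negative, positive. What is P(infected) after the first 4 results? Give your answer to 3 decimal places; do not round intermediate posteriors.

After 'negative': P(infected) = 0.3·0.2000 / (0.3·0.2000 + 0.7·0.8000) ≈ 0.0968
After 'positive': P(infected) = 0.7·0.0968 / (0.7·0.0968 + 0.3·0.9032) ≈ 0.2000
After 'negative': P(infected) = 0.3·0.2000 / (0.3·0.2000 + 0.7·0.8000) ≈ 0.0968
After 'negative': P(infected) = 0.3·0.0968 / (0.3·0.0968 + 0.7·0.9032) ≈ 0.0439

0.044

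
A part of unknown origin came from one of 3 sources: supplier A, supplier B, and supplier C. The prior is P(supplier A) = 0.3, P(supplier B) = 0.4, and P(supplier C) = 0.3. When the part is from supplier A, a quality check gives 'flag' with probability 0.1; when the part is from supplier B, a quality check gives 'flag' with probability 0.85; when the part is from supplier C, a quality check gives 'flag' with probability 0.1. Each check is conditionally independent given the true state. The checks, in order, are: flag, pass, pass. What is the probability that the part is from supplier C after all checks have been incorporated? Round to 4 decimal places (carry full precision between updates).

After 'flag': normaliser = 0.1·0.3000 + 0.85·0.4000 + 0.1·0.3000; P(supplier A) ≈ 0.0750, P(supplier B) ≈ 0.8500, P(supplier C) ≈ 0.0750
After 'pass': normaliser = 0.9·0.0750 + 0.15·0.8500 + 0.9·0.0750; P(supplier A) ≈ 0.2571, P(supplier B) ≈ 0.4857, P(supplier C) ≈ 0.2571
After 'pass': normaliser = 0.9·0.2571 + 0.15·0.4857 + 0.9·0.2571; P(supplier A) ≈ 0.4320, P(supplier B) ≈ 0.1360, P(supplier C) ≈ 0.4320

0.4320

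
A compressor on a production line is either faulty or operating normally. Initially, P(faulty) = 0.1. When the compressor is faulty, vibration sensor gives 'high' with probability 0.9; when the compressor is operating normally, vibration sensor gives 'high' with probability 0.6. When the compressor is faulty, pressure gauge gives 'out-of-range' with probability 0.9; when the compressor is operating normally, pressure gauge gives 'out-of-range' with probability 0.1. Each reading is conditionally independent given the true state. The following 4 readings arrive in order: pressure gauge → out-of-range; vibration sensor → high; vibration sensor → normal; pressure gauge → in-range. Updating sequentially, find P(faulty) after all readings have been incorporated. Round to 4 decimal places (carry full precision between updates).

After pressure gauge='out-of-range': P(faulty) = 0.9·0.1000 / (0.9·0.1000 + 0.1·0.9000) ≈ 0.5000
After vibration sensor='high': P(faulty) = 0.9·0.5000 / (0.9·0.5000 + 0.6·0.5000) ≈ 0.6000
After vibration sensor='normal': P(faulty) = 0.1·0.6000 / (0.1·0.6000 + 0.4·0.4000) ≈ 0.2727
After pressure gauge='in-range': P(faulty) = 0.1·0.2727 / (0.1·0.2727 + 0.9·0.7273) ≈ 0.0400

0.0400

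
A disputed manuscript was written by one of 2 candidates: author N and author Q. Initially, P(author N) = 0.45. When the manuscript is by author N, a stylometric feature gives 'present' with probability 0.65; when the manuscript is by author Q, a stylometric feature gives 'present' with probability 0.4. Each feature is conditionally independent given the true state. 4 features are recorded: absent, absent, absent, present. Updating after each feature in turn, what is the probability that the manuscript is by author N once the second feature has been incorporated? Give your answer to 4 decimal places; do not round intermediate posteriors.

0.2178

After 'absent': P(author N) = 0.35·0.4500 / (0.35·0.4500 + 0.6·0.5500) ≈ 0.3231
After 'absent': P(author N) = 0.35·0.3231 / (0.35·0.3231 + 0.6·0.6769) ≈ 0.2178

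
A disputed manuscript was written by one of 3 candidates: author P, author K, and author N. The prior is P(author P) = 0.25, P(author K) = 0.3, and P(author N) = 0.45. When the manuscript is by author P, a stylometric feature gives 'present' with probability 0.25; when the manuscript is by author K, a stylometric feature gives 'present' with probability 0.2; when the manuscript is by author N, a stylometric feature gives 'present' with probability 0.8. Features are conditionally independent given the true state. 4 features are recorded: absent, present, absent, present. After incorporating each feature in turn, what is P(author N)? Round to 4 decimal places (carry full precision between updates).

After 'absent': normaliser = 0.75·0.2500 + 0.8·0.3000 + 0.2·0.4500; P(author P) ≈ 0.3623, P(author K) ≈ 0.4638, P(author N) ≈ 0.1739
After 'present': normaliser = 0.25·0.3623 + 0.2·0.4638 + 0.8·0.1739; P(author P) ≈ 0.2809, P(author K) ≈ 0.2876, P(author N) ≈ 0.4315
After 'absent': normaliser = 0.75·0.2809 + 0.8·0.2876 + 0.2·0.4315; P(author P) ≈ 0.3997, P(author K) ≈ 0.4366, P(author N) ≈ 0.1637
After 'present': normaliser = 0.25·0.3997 + 0.2·0.4366 + 0.8·0.1637; P(author P) ≈ 0.3140, P(author K) ≈ 0.2744, P(author N) ≈ 0.4116

0.4116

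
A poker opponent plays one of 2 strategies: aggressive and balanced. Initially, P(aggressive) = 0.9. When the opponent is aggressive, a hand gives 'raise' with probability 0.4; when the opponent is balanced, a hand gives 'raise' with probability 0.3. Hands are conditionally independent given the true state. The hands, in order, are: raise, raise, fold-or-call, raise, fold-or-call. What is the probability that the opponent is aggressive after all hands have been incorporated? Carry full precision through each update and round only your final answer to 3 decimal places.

0.940

Each posterior becomes the prior for the next update.
After 'raise': P(aggressive) = 0.4·0.9000 / (0.4·0.9000 + 0.3·0.1000) ≈ 0.9231
After 'raise': P(aggressive) = 0.4·0.9231 / (0.4·0.9231 + 0.3·0.0769) ≈ 0.9412
After 'fold-or-call': P(aggressive) = 0.6·0.9412 / (0.6·0.9412 + 0.7·0.0588) ≈ 0.9320
After 'raise': P(aggressive) = 0.4·0.9320 / (0.4·0.9320 + 0.3·0.0680) ≈ 0.9481
After 'fold-or-call': P(aggressive) = 0.6·0.9481 / (0.6·0.9481 + 0.7·0.0519) ≈ 0.9400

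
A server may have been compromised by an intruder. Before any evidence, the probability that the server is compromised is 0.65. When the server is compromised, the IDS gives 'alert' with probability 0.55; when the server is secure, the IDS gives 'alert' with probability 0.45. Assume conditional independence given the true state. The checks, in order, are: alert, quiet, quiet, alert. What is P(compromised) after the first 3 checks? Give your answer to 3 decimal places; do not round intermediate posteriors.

0.603

After 'alert': P(compromised) = 0.55·0.6500 / (0.55·0.6500 + 0.45·0.3500) ≈ 0.6942
After 'quiet': P(compromised) = 0.45·0.6942 / (0.45·0.6942 + 0.55·0.3058) ≈ 0.6500
After 'quiet': P(compromised) = 0.45·0.6500 / (0.45·0.6500 + 0.55·0.3500) ≈ 0.6031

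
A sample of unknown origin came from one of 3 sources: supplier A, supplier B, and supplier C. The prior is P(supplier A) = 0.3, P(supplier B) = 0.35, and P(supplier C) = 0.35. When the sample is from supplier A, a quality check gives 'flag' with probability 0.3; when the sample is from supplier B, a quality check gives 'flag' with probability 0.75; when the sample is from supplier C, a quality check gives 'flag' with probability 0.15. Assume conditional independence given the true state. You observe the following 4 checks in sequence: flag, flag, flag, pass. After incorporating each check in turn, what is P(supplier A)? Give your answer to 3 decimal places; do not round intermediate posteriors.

After 'flag': normaliser = 0.3·0.3000 + 0.75·0.3500 + 0.15·0.3500; P(supplier A) ≈ 0.2222, P(supplier B) ≈ 0.6481, P(supplier C) ≈ 0.1296
After 'flag': normaliser = 0.3·0.2222 + 0.75·0.6481 + 0.15·0.1296; P(supplier A) ≈ 0.1165, P(supplier B) ≈ 0.8495, P(supplier C) ≈ 0.0340
After 'flag': normaliser = 0.3·0.1165 + 0.75·0.8495 + 0.15·0.0340; P(supplier A) ≈ 0.0516, P(supplier B) ≈ 0.9409, P(supplier C) ≈ 0.0075
After 'pass': normaliser = 0.7·0.0516 + 0.25·0.9409 + 0.85·0.0075; P(supplier A) ≈ 0.1301, P(supplier B) ≈ 0.8469, P(supplier C) ≈ 0.0230

0.130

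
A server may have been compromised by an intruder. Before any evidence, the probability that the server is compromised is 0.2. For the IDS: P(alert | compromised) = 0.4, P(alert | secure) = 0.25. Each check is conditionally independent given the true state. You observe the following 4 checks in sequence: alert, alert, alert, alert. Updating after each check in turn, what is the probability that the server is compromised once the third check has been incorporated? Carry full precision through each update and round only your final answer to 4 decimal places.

After 'alert': P(compromised) = 0.4·0.2000 / (0.4·0.2000 + 0.25·0.8000) ≈ 0.2857
After 'alert': P(compromised) = 0.4·0.2857 / (0.4·0.2857 + 0.25·0.7143) ≈ 0.3902
After 'alert': P(compromised) = 0.4·0.3902 / (0.4·0.3902 + 0.25·0.6098) ≈ 0.5059

0.5059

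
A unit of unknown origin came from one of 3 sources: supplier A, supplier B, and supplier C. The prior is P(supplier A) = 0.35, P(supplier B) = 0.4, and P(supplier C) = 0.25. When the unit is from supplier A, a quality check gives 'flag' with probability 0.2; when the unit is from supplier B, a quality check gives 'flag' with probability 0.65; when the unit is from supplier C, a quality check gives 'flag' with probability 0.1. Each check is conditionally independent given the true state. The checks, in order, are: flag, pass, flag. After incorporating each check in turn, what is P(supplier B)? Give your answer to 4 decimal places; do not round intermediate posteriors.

0.8147

After 'flag': normaliser = 0.2·0.3500 + 0.65·0.4000 + 0.1·0.2500; P(supplier A) ≈ 0.1972, P(supplier B) ≈ 0.7324, P(supplier C) ≈ 0.0704
After 'pass': normaliser = 0.8·0.1972 + 0.35·0.7324 + 0.9·0.0704; P(supplier A) ≈ 0.3304, P(supplier B) ≈ 0.5369, P(supplier C) ≈ 0.1327
After 'flag': normaliser = 0.2·0.3304 + 0.65·0.5369 + 0.1·0.1327; P(supplier A) ≈ 0.1543, P(supplier B) ≈ 0.8147, P(supplier C) ≈ 0.0310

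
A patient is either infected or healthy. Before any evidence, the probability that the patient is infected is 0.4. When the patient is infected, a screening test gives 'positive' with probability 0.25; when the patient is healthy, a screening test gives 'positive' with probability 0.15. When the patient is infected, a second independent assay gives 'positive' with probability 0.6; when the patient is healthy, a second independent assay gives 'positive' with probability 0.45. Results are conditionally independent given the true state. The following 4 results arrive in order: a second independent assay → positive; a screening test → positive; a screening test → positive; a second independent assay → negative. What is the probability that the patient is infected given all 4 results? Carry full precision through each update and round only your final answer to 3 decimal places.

After a second independent assay='positive': P(infected) = 0.6·0.4000 / (0.6·0.4000 + 0.45·0.6000) ≈ 0.4706
After a screening test='positive': P(infected) = 0.25·0.4706 / (0.25·0.4706 + 0.15·0.5294) ≈ 0.5970
After a screening test='positive': P(infected) = 0.25·0.5970 / (0.25·0.5970 + 0.15·0.4030) ≈ 0.7117
After a second independent assay='negative': P(infected) = 0.4·0.7117 / (0.4·0.7117 + 0.55·0.2883) ≈ 0.6423

0.642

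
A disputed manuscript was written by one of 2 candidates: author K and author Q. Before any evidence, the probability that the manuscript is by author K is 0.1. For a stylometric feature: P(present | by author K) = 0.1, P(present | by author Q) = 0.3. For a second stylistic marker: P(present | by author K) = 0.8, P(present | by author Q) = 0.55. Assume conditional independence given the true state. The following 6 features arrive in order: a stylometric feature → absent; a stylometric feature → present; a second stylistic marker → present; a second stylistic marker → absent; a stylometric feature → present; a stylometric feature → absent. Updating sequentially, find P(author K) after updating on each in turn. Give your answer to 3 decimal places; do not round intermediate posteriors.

0.013

After a stylometric feature='absent': P(author K) = 0.9·0.1000 / (0.9·0.1000 + 0.7·0.9000) ≈ 0.1250
After a stylometric feature='present': P(author K) = 0.1·0.1250 / (0.1·0.1250 + 0.3·0.8750) ≈ 0.0455
After a second stylistic marker='present': P(author K) = 0.8·0.0455 / (0.8·0.0455 + 0.55·0.9545) ≈ 0.0648
After a second stylistic marker='absent': P(author K) = 0.2·0.0648 / (0.2·0.0648 + 0.45·0.9352) ≈ 0.0299
After a stylometric feature='present': P(author K) = 0.1·0.0299 / (0.1·0.0299 + 0.3·0.9701) ≈ 0.0102
After a stylometric feature='absent': P(author K) = 0.9·0.0102 / (0.9·0.0102 + 0.7·0.9898) ≈ 0.0130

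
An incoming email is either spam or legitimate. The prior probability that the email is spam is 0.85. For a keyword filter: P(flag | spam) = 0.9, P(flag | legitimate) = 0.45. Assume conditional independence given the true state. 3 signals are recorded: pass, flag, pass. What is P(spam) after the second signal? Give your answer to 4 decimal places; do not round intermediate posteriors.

0.6733

After 'pass': P(spam) = 0.1·0.8500 / (0.1·0.8500 + 0.55·0.1500) ≈ 0.5075
After 'flag': P(spam) = 0.9·0.5075 / (0.9·0.5075 + 0.45·0.4925) ≈ 0.6733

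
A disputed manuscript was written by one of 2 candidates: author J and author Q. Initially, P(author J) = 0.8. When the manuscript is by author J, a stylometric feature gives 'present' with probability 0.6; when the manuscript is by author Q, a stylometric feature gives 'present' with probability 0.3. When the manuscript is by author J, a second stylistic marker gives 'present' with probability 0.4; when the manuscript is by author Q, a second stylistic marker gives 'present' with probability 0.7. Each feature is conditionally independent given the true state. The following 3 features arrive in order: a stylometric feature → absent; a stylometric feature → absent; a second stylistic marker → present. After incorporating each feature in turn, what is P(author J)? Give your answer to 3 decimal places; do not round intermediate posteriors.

0.427

After a stylometric feature='absent': P(author J) = 0.4·0.8000 / (0.4·0.8000 + 0.7·0.2000) ≈ 0.6957
After a stylometric feature='absent': P(author J) = 0.4·0.6957 / (0.4·0.6957 + 0.7·0.3043) ≈ 0.5664
After a second stylistic marker='present': P(author J) = 0.4·0.5664 / (0.4·0.5664 + 0.7·0.4336) ≈ 0.4274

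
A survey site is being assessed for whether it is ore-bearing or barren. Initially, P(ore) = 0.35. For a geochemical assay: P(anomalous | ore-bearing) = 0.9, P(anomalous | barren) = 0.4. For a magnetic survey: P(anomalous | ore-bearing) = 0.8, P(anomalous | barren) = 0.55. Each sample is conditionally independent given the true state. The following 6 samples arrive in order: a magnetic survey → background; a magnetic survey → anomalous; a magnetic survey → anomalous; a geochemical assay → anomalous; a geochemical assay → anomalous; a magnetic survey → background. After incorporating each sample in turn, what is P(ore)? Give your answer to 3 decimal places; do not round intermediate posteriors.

After a magnetic survey='background': P(ore) = 0.2·0.3500 / (0.2·0.3500 + 0.45·0.6500) ≈ 0.1931
After a magnetic survey='anomalous': P(ore) = 0.8·0.1931 / (0.8·0.1931 + 0.55·0.8069) ≈ 0.2582
After a magnetic survey='anomalous': P(ore) = 0.8·0.2582 / (0.8·0.2582 + 0.55·0.7418) ≈ 0.3361
After a geochemical assay='anomalous': P(ore) = 0.9·0.3361 / (0.9·0.3361 + 0.4·0.6639) ≈ 0.5325
After a geochemical assay='anomalous': P(ore) = 0.9·0.5325 / (0.9·0.5325 + 0.4·0.4675) ≈ 0.7194
After a magnetic survey='background': P(ore) = 0.2·0.7194 / (0.2·0.7194 + 0.45·0.2806) ≈ 0.5325

0.533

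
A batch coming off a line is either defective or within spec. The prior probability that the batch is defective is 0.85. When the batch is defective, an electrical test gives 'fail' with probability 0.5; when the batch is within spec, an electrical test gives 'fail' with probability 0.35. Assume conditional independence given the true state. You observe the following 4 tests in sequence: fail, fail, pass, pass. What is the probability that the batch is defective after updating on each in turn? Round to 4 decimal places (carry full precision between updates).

After 'fail': P(defective) = 0.5·0.8500 / (0.5·0.8500 + 0.35·0.1500) ≈ 0.8901
After 'fail': P(defective) = 0.5·0.8901 / (0.5·0.8901 + 0.35·0.1099) ≈ 0.9204
After 'pass': P(defective) = 0.5·0.9204 / (0.5·0.9204 + 0.65·0.0796) ≈ 0.8989
After 'pass': P(defective) = 0.5·0.8989 / (0.5·0.8989 + 0.65·0.1011) ≈ 0.8725

0.8725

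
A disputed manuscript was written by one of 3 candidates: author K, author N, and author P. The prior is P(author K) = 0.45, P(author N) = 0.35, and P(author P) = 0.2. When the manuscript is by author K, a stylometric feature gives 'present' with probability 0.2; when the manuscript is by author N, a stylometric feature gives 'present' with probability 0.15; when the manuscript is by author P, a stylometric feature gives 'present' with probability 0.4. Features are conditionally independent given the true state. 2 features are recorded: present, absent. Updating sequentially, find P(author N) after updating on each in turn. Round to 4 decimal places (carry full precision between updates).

0.2711

Each posterior becomes the prior for the next update.
After 'present': normaliser = 0.2·0.4500 + 0.15·0.3500 + 0.4·0.2000; P(author K) ≈ 0.4045, P(author N) ≈ 0.2360, P(author P) ≈ 0.3596
After 'absent': normaliser = 0.8·0.4045 + 0.85·0.2360 + 0.6·0.3596; P(author K) ≈ 0.4374, P(author N) ≈ 0.2711, P(author P) ≈ 0.2916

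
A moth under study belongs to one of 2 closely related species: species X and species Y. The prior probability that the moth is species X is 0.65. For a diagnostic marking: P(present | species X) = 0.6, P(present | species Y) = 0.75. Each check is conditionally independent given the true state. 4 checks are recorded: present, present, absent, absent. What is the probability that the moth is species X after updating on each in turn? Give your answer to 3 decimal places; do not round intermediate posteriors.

0.753

Apply Bayes' rule sequentially, carrying P(species X) forward.
After 'present': P(species X) = 0.6·0.6500 / (0.6·0.6500 + 0.75·0.3500) ≈ 0.5977
After 'present': P(species X) = 0.6·0.5977 / (0.6·0.5977 + 0.75·0.4023) ≈ 0.5431
After 'absent': P(species X) = 0.4·0.5431 / (0.4·0.5431 + 0.25·0.4569) ≈ 0.6554
After 'absent': P(species X) = 0.4·0.6554 / (0.4·0.6554 + 0.25·0.3446) ≈ 0.7526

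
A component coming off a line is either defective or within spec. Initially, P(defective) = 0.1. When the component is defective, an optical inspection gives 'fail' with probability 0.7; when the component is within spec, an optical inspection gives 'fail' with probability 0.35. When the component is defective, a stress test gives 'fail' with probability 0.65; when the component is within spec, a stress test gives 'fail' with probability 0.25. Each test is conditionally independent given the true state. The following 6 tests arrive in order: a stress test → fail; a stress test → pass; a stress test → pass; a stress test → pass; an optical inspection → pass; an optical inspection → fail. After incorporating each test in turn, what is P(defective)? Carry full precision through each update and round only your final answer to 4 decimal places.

After a stress test='fail': P(defective) = 0.65·0.1000 / (0.65·0.1000 + 0.25·0.9000) ≈ 0.2241
After a stress test='pass': P(defective) = 0.35·0.2241 / (0.35·0.2241 + 0.75·0.7759) ≈ 0.1188
After a stress test='pass': P(defective) = 0.35·0.1188 / (0.35·0.1188 + 0.75·0.8812) ≈ 0.0592
After a stress test='pass': P(defective) = 0.35·0.0592 / (0.35·0.0592 + 0.75·0.9408) ≈ 0.0285
After an optical inspection='pass': P(defective) = 0.3·0.0285 / (0.3·0.0285 + 0.65·0.9715) ≈ 0.0134
After an optical inspection='fail': P(defective) = 0.7·0.0134 / (0.7·0.0134 + 0.35·0.9866) ≈ 0.0264

0.0264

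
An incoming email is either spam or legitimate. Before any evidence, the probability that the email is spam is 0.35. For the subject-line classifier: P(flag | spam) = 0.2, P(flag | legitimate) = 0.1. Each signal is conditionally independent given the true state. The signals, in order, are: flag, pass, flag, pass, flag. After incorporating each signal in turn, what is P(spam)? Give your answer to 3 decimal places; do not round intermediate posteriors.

After 'flag': P(spam) = 0.2·0.3500 / (0.2·0.3500 + 0.1·0.6500) ≈ 0.5185
After 'pass': P(spam) = 0.8·0.5185 / (0.8·0.5185 + 0.9·0.4815) ≈ 0.4891
After 'flag': P(spam) = 0.2·0.4891 / (0.2·0.4891 + 0.1·0.5109) ≈ 0.6569
After 'pass': P(spam) = 0.8·0.6569 / (0.8·0.6569 + 0.9·0.3431) ≈ 0.6299
After 'flag': P(spam) = 0.2·0.6299 / (0.2·0.6299 + 0.1·0.3701) ≈ 0.7729

0.773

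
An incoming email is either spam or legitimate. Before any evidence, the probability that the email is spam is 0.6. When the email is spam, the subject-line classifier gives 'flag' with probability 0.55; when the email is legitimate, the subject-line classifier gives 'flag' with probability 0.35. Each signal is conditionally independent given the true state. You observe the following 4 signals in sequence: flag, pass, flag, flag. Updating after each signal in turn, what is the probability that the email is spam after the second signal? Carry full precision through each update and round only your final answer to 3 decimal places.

0.620

Apply Bayes' rule sequentially, carrying P(spam) forward.
After 'flag': P(spam) = 0.55·0.6000 / (0.55·0.6000 + 0.35·0.4000) ≈ 0.7021
After 'pass': P(spam) = 0.45·0.7021 / (0.45·0.7021 + 0.65·0.2979) ≈ 0.6200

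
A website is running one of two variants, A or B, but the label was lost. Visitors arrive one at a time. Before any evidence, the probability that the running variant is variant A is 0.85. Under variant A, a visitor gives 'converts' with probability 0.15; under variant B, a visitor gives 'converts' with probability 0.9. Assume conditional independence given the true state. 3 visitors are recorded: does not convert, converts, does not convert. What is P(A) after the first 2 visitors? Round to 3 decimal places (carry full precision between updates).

0.889

After 'does not convert': P(A) = 0.85·0.8500 / (0.85·0.8500 + 0.1·0.1500) ≈ 0.9797
After 'converts': P(A) = 0.15·0.9797 / (0.15·0.9797 + 0.9·0.0203) ≈ 0.8892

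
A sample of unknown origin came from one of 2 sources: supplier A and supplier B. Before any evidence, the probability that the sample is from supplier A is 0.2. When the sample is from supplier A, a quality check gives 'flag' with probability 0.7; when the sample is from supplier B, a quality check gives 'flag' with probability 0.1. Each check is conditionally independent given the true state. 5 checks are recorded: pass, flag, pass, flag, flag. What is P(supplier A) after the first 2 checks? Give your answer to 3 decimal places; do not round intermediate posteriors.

Apply Bayes' rule sequentially, carrying P(supplier A) forward.
After 'pass': P(supplier A) = 0.3·0.2000 / (0.3·0.2000 + 0.9·0.8000) ≈ 0.0769
After 'flag': P(supplier A) = 0.7·0.0769 / (0.7·0.0769 + 0.1·0.9231) ≈ 0.3684

0.368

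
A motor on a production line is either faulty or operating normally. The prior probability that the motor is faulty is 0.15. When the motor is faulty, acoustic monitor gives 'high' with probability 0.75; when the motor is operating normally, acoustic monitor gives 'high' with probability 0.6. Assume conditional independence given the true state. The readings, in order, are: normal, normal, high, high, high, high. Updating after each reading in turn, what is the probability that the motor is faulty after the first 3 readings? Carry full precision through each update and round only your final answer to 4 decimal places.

After 'normal': P(faulty) = 0.25·0.1500 / (0.25·0.1500 + 0.4·0.8500) ≈ 0.0993
After 'normal': P(faulty) = 0.25·0.0993 / (0.25·0.0993 + 0.4·0.9007) ≈ 0.0645
After 'high': P(faulty) = 0.75·0.0645 / (0.75·0.0645 + 0.6·0.9355) ≈ 0.0793

0.0793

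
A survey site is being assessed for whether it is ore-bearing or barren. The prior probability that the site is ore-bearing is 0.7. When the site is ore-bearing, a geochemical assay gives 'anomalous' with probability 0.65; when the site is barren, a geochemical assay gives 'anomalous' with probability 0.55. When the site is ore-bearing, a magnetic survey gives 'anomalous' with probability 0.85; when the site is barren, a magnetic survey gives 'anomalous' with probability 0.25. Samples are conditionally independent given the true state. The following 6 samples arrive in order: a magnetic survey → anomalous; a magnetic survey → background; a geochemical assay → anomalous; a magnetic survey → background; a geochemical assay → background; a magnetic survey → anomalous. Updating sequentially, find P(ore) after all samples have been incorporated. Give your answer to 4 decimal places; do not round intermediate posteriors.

Each posterior becomes the prior for the next update.
After a magnetic survey='anomalous': P(ore) = 0.85·0.7000 / (0.85·0.7000 + 0.25·0.3000) ≈ 0.8881
After a magnetic survey='background': P(ore) = 0.15·0.8881 / (0.15·0.8881 + 0.75·0.1119) ≈ 0.6134
After a geochemical assay='anomalous': P(ore) = 0.65·0.6134 / (0.65·0.6134 + 0.55·0.3866) ≈ 0.6522
After a magnetic survey='background': P(ore) = 0.15·0.6522 / (0.15·0.6522 + 0.75·0.3478) ≈ 0.2727
After a geochemical assay='background': P(ore) = 0.35·0.2727 / (0.35·0.2727 + 0.45·0.7273) ≈ 0.2258
After a magnetic survey='anomalous': P(ore) = 0.85·0.2258 / (0.85·0.2258 + 0.25·0.7742) ≈ 0.4979

0.4979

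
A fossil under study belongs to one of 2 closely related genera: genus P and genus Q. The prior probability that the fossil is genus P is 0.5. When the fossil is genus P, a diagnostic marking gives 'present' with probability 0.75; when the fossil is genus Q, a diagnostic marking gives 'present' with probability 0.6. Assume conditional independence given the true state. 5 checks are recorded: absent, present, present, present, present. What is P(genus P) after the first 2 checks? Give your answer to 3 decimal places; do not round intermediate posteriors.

0.439

Apply Bayes' rule sequentially, carrying P(genus P) forward.
After 'absent': P(genus P) = 0.25·0.5000 / (0.25·0.5000 + 0.4·0.5000) ≈ 0.3846
After 'present': P(genus P) = 0.75·0.3846 / (0.75·0.3846 + 0.6·0.6154) ≈ 0.4386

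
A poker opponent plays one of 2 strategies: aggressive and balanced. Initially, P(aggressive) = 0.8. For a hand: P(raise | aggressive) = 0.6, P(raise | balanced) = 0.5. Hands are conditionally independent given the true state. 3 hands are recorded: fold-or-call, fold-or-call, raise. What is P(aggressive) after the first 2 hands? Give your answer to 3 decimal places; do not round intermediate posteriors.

After 'fold-or-call': P(aggressive) = 0.4·0.8000 / (0.4·0.8000 + 0.5·0.2000) ≈ 0.7619
After 'fold-or-call': P(aggressive) = 0.4·0.7619 / (0.4·0.7619 + 0.5·0.2381) ≈ 0.7191

0.719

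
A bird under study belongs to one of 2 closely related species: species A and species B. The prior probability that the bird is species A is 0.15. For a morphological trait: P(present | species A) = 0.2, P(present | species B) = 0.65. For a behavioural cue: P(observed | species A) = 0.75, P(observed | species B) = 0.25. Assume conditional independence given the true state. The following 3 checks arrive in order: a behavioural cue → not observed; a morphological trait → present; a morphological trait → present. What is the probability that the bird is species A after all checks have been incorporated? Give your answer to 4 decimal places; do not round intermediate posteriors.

After a behavioural cue='not observed': P(species A) = 0.25·0.1500 / (0.25·0.1500 + 0.75·0.8500) ≈ 0.0556
After a morphological trait='present': P(species A) = 0.2·0.0556 / (0.2·0.0556 + 0.65·0.9444) ≈ 0.0178
After a morphological trait='present': P(species A) = 0.2·0.0178 / (0.2·0.0178 + 0.65·0.9822) ≈ 0.0055

0.0055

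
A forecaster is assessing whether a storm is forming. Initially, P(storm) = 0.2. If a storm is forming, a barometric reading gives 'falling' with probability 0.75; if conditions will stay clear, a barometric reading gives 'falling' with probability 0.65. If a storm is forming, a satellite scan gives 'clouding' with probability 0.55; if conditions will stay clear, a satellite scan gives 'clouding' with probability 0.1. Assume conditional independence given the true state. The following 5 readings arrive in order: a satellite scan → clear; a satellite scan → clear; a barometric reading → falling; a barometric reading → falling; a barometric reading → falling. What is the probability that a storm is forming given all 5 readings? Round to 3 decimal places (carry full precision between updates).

After a satellite scan='clear': P(storm) = 0.45·0.2000 / (0.45·0.2000 + 0.9·0.8000) ≈ 0.1111
After a satellite scan='clear': P(storm) = 0.45·0.1111 / (0.45·0.1111 + 0.9·0.8889) ≈ 0.0588
After a barometric reading='falling': P(storm) = 0.75·0.0588 / (0.75·0.0588 + 0.65·0.9412) ≈ 0.0673
After a barometric reading='falling': P(storm) = 0.75·0.0673 / (0.75·0.0673 + 0.65·0.9327) ≈ 0.0768
After a barometric reading='falling': P(storm) = 0.75·0.0768 / (0.75·0.0768 + 0.65·0.9232) ≈ 0.0876

0.088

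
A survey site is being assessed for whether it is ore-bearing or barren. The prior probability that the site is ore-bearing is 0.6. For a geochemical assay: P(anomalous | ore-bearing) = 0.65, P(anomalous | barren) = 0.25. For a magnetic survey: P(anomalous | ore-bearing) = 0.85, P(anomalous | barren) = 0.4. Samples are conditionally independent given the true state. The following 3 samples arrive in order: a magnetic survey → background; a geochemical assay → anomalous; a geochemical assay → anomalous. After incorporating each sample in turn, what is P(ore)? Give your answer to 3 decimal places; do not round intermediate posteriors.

After a magnetic survey='background': P(ore) = 0.15·0.6000 / (0.15·0.6000 + 0.6·0.4000) ≈ 0.2727
After a geochemical assay='anomalous': P(ore) = 0.65·0.2727 / (0.65·0.2727 + 0.25·0.7273) ≈ 0.4937
After a geochemical assay='anomalous': P(ore) = 0.65·0.4937 / (0.65·0.4937 + 0.25·0.5063) ≈ 0.7171

0.717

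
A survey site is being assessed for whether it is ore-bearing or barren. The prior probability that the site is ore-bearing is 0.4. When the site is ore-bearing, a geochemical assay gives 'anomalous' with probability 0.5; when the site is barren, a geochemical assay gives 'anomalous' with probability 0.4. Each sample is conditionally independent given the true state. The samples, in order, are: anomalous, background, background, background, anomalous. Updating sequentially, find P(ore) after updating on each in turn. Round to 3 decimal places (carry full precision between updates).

0.376

After 'anomalous': P(ore) = 0.5·0.4000 / (0.5·0.4000 + 0.4·0.6000) ≈ 0.4545
After 'background': P(ore) = 0.5·0.4545 / (0.5·0.4545 + 0.6·0.5455) ≈ 0.4098
After 'background': P(ore) = 0.5·0.4098 / (0.5·0.4098 + 0.6·0.5902) ≈ 0.3666
After 'background': P(ore) = 0.5·0.3666 / (0.5·0.3666 + 0.6·0.6334) ≈ 0.3254
After 'anomalous': P(ore) = 0.5·0.3254 / (0.5·0.3254 + 0.4·0.6746) ≈ 0.3761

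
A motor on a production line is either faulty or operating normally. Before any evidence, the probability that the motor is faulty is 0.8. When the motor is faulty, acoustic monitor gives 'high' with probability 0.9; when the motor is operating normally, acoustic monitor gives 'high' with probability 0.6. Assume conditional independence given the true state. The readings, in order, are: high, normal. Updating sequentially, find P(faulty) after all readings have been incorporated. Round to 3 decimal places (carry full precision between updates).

0.600

After 'high': P(faulty) = 0.9·0.8000 / (0.9·0.8000 + 0.6·0.2000) ≈ 0.8571
After 'normal': P(faulty) = 0.1·0.8571 / (0.1·0.8571 + 0.4·0.1429) ≈ 0.6000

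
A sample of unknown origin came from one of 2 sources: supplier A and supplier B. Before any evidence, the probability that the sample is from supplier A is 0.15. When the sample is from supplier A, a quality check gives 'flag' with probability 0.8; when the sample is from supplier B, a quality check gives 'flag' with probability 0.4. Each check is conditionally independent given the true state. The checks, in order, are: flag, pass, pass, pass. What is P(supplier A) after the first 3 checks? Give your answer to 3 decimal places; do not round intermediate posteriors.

After 'flag': P(supplier A) = 0.8·0.1500 / (0.8·0.1500 + 0.4·0.8500) ≈ 0.2609
After 'pass': P(supplier A) = 0.2·0.2609 / (0.2·0.2609 + 0.6·0.7391) ≈ 0.1053
After 'pass': P(supplier A) = 0.2·0.1053 / (0.2·0.1053 + 0.6·0.8947) ≈ 0.0377

0.038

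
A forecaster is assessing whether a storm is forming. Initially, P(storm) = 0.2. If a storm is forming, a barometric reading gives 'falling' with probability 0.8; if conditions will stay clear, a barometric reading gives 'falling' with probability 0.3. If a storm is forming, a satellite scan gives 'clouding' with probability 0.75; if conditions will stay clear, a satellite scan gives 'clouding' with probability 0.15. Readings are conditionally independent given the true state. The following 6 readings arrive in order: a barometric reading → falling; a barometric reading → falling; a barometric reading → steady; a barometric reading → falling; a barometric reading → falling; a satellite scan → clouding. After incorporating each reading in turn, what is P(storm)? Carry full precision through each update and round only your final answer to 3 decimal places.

0.948

Each posterior becomes the prior for the next update.
After a barometric reading='falling': P(storm) = 0.8·0.2000 / (0.8·0.2000 + 0.3·0.8000) ≈ 0.4000
After a barometric reading='falling': P(storm) = 0.8·0.4000 / (0.8·0.4000 + 0.3·0.6000) ≈ 0.6400
After a barometric reading='steady': P(storm) = 0.2·0.6400 / (0.2·0.6400 + 0.7·0.3600) ≈ 0.3368
After a barometric reading='falling': P(storm) = 0.8·0.3368 / (0.8·0.3368 + 0.3·0.6632) ≈ 0.5753
After a barometric reading='falling': P(storm) = 0.8·0.5753 / (0.8·0.5753 + 0.3·0.4247) ≈ 0.7832
After a satellite scan='clouding': P(storm) = 0.75·0.7832 / (0.75·0.7832 + 0.15·0.2168) ≈ 0.9475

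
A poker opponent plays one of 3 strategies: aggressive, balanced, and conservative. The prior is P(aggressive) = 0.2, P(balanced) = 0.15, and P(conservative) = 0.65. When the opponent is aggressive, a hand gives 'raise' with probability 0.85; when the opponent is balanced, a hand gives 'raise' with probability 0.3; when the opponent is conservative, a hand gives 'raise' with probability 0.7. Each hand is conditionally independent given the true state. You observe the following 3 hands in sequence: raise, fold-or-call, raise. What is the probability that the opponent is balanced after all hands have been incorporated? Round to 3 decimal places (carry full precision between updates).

Apply Bayes' rule sequentially, carrying P(balanced) forward.
After 'raise': normaliser = 0.85·0.2000 + 0.3·0.1500 + 0.7·0.6500; P(aggressive) ≈ 0.2537, P(balanced) ≈ 0.0672, P(conservative) ≈ 0.6791
After 'fold-or-call': normaliser = 0.15·0.2537 + 0.7·0.0672 + 0.3·0.6791; P(aggressive) ≈ 0.1318, P(balanced) ≈ 0.1628, P(conservative) ≈ 0.7054
After 'raise': normaliser = 0.85·0.1318 + 0.3·0.1628 + 0.7·0.7054; P(aggressive) ≈ 0.1711, P(balanced) ≈ 0.0746, P(conservative) ≈ 0.7543

0.075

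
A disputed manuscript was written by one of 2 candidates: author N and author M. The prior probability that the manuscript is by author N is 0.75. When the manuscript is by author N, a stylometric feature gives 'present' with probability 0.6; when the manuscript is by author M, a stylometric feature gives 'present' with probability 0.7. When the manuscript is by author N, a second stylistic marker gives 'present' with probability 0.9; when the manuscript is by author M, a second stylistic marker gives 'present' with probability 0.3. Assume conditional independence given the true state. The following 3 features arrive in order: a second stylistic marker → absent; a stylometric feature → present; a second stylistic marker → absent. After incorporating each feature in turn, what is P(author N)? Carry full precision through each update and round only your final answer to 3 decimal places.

0.050

Apply Bayes' rule sequentially, carrying P(author N) forward.
After a second stylistic marker='absent': P(author N) = 0.1·0.7500 / (0.1·0.7500 + 0.7·0.2500) ≈ 0.3000
After a stylometric feature='present': P(author N) = 0.6·0.3000 / (0.6·0.3000 + 0.7·0.7000) ≈ 0.2687
After a second stylistic marker='absent': P(author N) = 0.1·0.2687 / (0.1·0.2687 + 0.7·0.7313) ≈ 0.0499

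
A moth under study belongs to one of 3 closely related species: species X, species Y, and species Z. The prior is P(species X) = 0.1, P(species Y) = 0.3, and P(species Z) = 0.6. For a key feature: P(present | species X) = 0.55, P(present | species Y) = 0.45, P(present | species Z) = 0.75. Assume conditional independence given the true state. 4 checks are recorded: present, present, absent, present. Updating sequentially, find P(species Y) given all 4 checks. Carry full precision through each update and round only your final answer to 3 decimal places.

Each posterior becomes the prior for the next update.
After 'present': normaliser = 0.55·0.1000 + 0.45·0.3000 + 0.75·0.6000; P(species X) ≈ 0.0859, P(species Y) ≈ 0.2109, P(species Z) ≈ 0.7031
After 'present': normaliser = 0.55·0.0859 + 0.45·0.2109 + 0.75·0.7031; P(species X) ≈ 0.0706, P(species Y) ≈ 0.1418, P(species Z) ≈ 0.7876
After 'absent': normaliser = 0.45·0.0706 + 0.55·0.1418 + 0.25·0.7876; P(species X) ≈ 0.1036, P(species Y) ≈ 0.2543, P(species Z) ≈ 0.6421
After 'present': normaliser = 0.55·0.1036 + 0.45·0.2543 + 0.75·0.6421; P(species X) ≈ 0.0873, P(species Y) ≈ 0.1752, P(species Z) ≈ 0.7375

0.175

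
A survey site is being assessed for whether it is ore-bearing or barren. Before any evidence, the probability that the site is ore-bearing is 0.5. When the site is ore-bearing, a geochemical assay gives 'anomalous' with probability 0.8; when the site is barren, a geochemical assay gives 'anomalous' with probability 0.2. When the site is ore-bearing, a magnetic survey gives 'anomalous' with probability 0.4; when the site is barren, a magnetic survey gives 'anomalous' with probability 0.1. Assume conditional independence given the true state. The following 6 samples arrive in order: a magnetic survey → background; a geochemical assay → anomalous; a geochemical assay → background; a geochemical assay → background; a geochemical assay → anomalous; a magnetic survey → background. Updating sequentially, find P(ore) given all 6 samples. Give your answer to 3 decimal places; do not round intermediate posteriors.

After a magnetic survey='background': P(ore) = 0.6·0.5000 / (0.6·0.5000 + 0.9·0.5000) ≈ 0.4000
After a geochemical assay='anomalous': P(ore) = 0.8·0.4000 / (0.8·0.4000 + 0.2·0.6000) ≈ 0.7273
After a geochemical assay='background': P(ore) = 0.2·0.7273 / (0.2·0.7273 + 0.8·0.2727) ≈ 0.4000
After a geochemical assay='background': P(ore) = 0.2·0.4000 / (0.2·0.4000 + 0.8·0.6000) ≈ 0.1429
After a geochemical assay='anomalous': P(ore) = 0.8·0.1429 / (0.8·0.1429 + 0.2·0.8571) ≈ 0.4000
After a magnetic survey='background': P(ore) = 0.6·0.4000 / (0.6·0.4000 + 0.9·0.6000) ≈ 0.3077

0.308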